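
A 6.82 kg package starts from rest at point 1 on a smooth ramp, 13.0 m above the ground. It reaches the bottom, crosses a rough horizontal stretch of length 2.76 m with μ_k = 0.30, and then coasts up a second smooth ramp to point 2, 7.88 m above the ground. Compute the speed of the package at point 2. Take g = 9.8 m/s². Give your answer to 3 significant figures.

v = 9.17 m/s

Energy at 1: mgh₁ = (6.82)(9.8)(13.0) = 868.87 J
Friction loss: W_f = μ_k mg d = 55.34 J
At 2: ½mv² + mgh₂ = mgh₁ − W_f
½mv² = 868.87 − 55.34 − 526.67 = 286.86 J
v = √(2 × 286.86/6.82) = 9.172 m/s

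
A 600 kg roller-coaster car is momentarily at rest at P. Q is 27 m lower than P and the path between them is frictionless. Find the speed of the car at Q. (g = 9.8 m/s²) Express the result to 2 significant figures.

v = 23 m/s

Energy conservation between the two points: mgh = ½mv²
The mass cancels from both sides.
v = √(2gh) = √(2 × 9.8 × 27) = √529.20 = 23.00 m/s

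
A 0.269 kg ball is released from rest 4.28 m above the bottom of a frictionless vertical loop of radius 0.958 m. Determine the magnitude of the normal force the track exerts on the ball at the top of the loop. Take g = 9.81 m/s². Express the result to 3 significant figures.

N = 10.4 N

Energy from release to top (height 2r): mgh = ½mv_top² + mg(2r)
v_top² = 2g(h − 2r) = 2(9.81)(4.28 − 1.916) = 46.382 m²/s²
At the top, both N and weight point toward the centre: N + mg = mv_top²/r
N = m(v_top²/r − g) = 0.269(46.382/0.958 − 9.81) = 10.38 N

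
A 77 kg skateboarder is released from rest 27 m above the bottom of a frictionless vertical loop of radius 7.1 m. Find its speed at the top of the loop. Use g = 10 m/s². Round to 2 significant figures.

v = 16 m/s

Energy conservation: mgh = ½mv_top² + mg(2r)
v_top² = 2g(h − 2r) = 2(10)(27 − 14.20) = 256.0
v_top = 16.00 m/s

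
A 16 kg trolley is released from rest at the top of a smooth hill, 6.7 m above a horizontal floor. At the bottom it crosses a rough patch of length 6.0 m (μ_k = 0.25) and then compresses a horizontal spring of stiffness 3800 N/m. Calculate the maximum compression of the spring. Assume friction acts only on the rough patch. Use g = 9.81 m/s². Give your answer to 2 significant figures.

x = 0.66 m

Initial energy: E₁ = mgh = (16)(9.81)(6.7) = 1051.6 J
Friction removes W_f = μ_k mg d = (0.25)(16)(9.81)(6.0) = 235.4 J
Energy reaching the spring: E = 1051.6 − 235.4 = 816.19 J
At max compression ½kx² = E ⇒ x = √(2E/k) = √(2 × 816.19/3800) = 0.6554 m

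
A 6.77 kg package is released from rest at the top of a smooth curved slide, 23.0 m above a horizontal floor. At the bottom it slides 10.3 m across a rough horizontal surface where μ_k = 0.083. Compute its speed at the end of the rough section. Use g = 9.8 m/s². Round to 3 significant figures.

Applying the work–energy principle:
mgh = ½mv² + μ_k m g d
W_f = μ_k mg d = (0.083)(6.77)(9.8)(10.3) = 56.72 J
½mv² = mgh − W_f = 1526.0 − 56.72 = 1469.2 J
v = √(2 × 1469.2/6.77) = 20.83 m/s

v = 20.8 m/s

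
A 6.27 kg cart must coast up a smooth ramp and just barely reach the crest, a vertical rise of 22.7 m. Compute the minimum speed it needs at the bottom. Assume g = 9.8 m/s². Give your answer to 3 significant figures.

At the top it is momentarily at rest, so all KE converts to PE: ½mv² = mgh
v = √(2gh) = √(2 × 9.8 × 22.7) = 21.09 m/s

v = 21.1 m/s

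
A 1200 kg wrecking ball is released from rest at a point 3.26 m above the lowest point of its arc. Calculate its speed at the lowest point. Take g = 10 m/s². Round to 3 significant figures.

v = 8.07 m/s

Equating total energy at the two states: mgh = ½mv²
v = √(2gh) = √(2 × 10 × 3.26) = √65.200 = 8.075 m/s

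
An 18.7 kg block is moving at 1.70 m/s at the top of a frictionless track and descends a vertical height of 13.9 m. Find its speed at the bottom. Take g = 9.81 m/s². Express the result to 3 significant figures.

v = 16.6 m/s

By conservation of mechanical energy, ½mv₀² + mgh = ½mv²
The mass cancels from both sides.
v² = v₀² + 2gh = (1.70)² + 2(9.81)(13.9) = 275.61
v = √275.61 = 16.60 m/s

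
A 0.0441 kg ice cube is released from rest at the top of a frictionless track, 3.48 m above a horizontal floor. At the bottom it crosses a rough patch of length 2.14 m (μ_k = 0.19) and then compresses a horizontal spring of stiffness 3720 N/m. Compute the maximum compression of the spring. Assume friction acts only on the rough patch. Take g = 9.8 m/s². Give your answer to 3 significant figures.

Initial energy: E₁ = mgh = (0.0441)(9.8)(3.48) = 1.5040 J
Friction removes W_f = μ_k mg d = (0.19)(0.0441)(9.8)(2.14) = 0.1757 J
Energy reaching the spring: E = 1.5040 − 0.1757 = 1.3283 J
At max compression ½kx² = E ⇒ x = √(2E/k) = √(2 × 1.3283/3720) = 0.02672 m

x = 0.0267 m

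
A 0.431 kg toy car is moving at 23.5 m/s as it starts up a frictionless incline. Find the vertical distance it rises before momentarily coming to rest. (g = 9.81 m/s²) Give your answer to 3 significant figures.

By energy conservation, ½mv² = mgh
h = v²/(2g) = 23.5²/(2 × 9.81) = 28.15 m

h = 28.1 m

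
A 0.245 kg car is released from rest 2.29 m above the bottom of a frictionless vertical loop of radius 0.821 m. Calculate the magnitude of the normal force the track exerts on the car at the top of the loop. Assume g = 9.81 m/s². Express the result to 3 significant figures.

N = 1.39 N

Energy from release to top (height 2r): mgh = ½mv_top² + mg(2r)
v_top² = 2g(h − 2r) = 2(9.81)(2.29 − 1.642) = 12.714 m²/s²
At the top, both N and weight point toward the centre: N + mg = mv_top²/r
N = m(v_top²/r − g) = 0.245(12.714/0.821 − 9.81) = 1.391 N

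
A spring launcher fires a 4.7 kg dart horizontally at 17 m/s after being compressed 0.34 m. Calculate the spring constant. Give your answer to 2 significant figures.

k = 12000 N/m

Spring PE at full compression equals KE at release: ½kx² = ½mv²
k = mv²/x² = (4.7)(17)²/(0.34)² = 11750 N/m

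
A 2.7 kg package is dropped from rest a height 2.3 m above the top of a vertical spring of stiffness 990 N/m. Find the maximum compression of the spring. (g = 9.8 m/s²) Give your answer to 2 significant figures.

x = 0.38 m

Take the reference level at the top of the uncompressed spring. At max compression the package has fallen H + x and is momentarily at rest:
mg(H + x) = ½kx²
½(990)x² − (2.7)(9.8)x − (2.7)(9.8)(2.3) = 0
495.0x² − 26.46x − 60.86 = 0
x = [26.46 + √(700.1 + 120499)]/(2 × 495.0) = 0.3784 m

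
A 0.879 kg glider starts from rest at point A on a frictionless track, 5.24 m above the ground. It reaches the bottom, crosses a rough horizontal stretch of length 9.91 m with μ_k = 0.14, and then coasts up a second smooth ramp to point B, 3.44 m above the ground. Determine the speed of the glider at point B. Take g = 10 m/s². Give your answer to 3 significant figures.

v = 2.87 m/s

Energy at A: mgh₁ = (0.879)(10)(5.24) = 46.060 J
Friction loss: W_f = μ_k mg d = 12.20 J
At B: ½mv² + mgh₂ = mgh₁ − W_f
½mv² = 46.060 − 12.20 − 30.238 = 3.6268 J
v = √(2 × 3.6268/0.879) = 2.873 m/s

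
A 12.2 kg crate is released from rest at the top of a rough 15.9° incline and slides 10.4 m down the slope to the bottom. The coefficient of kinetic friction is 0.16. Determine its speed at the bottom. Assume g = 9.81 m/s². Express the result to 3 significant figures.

Taking the bottom as reference, mgh = ½mv² + μ_k N L with h = L sinθ, N = mg cosθ:
mgh = mgL sinθ = (12.2)(9.81)(10.4)sin15.9° = 341.00 J
W_f = μ_k mg cosθ · L = (0.16)(12.2)(9.81)cos15.9°·10.4 = 191.5 J
½mv² = 341.00 − 191.5 = 149.46 J
v = √(2 × 149.46/12.2) = 4.950 m/s

v = 4.95 m/s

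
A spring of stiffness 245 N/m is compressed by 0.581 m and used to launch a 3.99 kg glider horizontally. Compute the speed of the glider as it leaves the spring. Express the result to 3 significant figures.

v = 4.55 m/s

The glider leaves the spring when the spring is at natural length, so ½kx² = ½mv²
v = x√(k/m) = 0.581 × √(245/3.99) = 4.553 m/s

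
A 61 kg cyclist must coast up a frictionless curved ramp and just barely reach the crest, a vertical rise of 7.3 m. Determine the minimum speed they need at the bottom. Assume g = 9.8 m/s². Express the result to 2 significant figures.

At the top they are momentarily at rest, so all KE converts to PE: ½mv² = mgh
v = √(2gh) = √(2 × 9.8 × 7.3) = 11.96 m/s

v = 12 m/s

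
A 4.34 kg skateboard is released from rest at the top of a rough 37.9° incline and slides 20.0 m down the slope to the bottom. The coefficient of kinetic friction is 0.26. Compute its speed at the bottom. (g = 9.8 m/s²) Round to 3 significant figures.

v = 12.7 m/s

Energy: mgh = ½mv² + W_f, with h = L sinθ and W_f = μ_k (mg cosθ) L
mgh = mgL sinθ = (4.34)(9.8)(20.0)sin37.9° = 522.54 J
W_f = μ_k mg cosθ · L = (0.26)(4.34)(9.8)cos37.9°·20.0 = 174.5 J
½mv² = 522.54 − 174.5 = 348.02 J
v = √(2 × 348.02/4.34) = 12.66 m/s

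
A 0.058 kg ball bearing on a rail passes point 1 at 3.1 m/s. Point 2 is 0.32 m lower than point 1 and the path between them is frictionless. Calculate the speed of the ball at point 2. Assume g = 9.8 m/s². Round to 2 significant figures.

By conservation of mechanical energy, ½mv₀² + mgh = ½mv²
The mass cancels from both sides.
v² = v₀² + 2gh = (3.1)² + 2(9.8)(0.32) = 15.882
v = √15.882 = 3.985 m/s

v = 4.0 m/s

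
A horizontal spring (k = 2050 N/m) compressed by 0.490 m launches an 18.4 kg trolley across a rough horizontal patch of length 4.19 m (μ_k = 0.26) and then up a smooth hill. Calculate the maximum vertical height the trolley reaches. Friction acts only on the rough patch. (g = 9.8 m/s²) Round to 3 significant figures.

Spring energy: E₀ = ½kx² = ½(2050)(0.490)² = 246.10 J
Friction: W_f = μ_k mg d = (0.26)(18.4)(9.8)(4.19) = 196.4 J
Energy at base of ramp: E = 246.10 − 196.4 = 49.662 J
At max height all remaining energy is PE: mgh = E ⇒ h = E/(mg) = 49.662/(18.4 × 9.8) = 0.2754 m

h = 0.275 m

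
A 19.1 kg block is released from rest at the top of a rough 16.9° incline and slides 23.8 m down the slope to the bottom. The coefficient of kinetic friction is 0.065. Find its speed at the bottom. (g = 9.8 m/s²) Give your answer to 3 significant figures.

v = 10.3 m/s

Taking the bottom as reference, mgh = ½mv² + μ_k N L with h = L sinθ, N = mg cosθ:
mgh = mgL sinθ = (19.1)(9.8)(23.8)sin16.9° = 1295.0 J
W_f = μ_k mg cosθ · L = (0.065)(19.1)(9.8)cos16.9°·23.8 = 277.1 J
½mv² = 1295.0 − 277.1 = 1018.0 J
v = √(2 × 1018.0/19.1) = 10.32 m/s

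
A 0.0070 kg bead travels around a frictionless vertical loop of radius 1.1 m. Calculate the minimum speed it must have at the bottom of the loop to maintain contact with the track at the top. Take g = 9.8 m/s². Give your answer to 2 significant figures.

At the top: mg = mv_top²/r ⇒ v_top² = gr = 10.78 m²/s²
Energy from bottom to top (height 2r): ½mv_bot² = ½mv_top² + mg(2r)
v_bot² = gr + 4gr = 5gr = 53.90
v_bot = √(5gr) = 7.342 m/s

v = 7.3 m/s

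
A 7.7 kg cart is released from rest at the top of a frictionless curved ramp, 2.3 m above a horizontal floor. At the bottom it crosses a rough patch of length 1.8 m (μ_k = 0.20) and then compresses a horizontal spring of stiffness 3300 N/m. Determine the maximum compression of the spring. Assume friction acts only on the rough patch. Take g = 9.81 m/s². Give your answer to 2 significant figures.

x = 0.30 m

Initial energy: E₁ = mgh = (7.7)(9.81)(2.3) = 173.74 J
Friction removes W_f = μ_k mg d = (0.20)(7.7)(9.81)(1.8) = 27.19 J
Energy reaching the spring: E = 173.74 − 27.19 = 146.54 J
At max compression ½kx² = E ⇒ x = √(2E/k) = √(2 × 146.54/3300) = 0.2980 m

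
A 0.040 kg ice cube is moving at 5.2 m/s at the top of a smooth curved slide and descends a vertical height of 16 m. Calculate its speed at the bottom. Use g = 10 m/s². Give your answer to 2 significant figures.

v = 19 m/s

Energy conservation between the two points: ½mv₀² + mgh = ½mv²
The mass cancels from both sides.
v² = v₀² + 2gh = (5.2)² + 2(10)(16) = 347.04
v = √347.04 = 18.63 m/s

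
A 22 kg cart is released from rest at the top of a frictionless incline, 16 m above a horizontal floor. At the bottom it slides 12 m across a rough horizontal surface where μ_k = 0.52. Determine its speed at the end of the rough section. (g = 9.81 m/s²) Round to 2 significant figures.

v = 14 m/s

Applying the work–energy principle:
mgh = ½mv² + μ_k m g d
W_f = μ_k mg d = (0.52)(22)(9.81)(12) = 1347 J
½mv² = mgh − W_f = 3453.1 − 1347 = 2106.4 J
v = √(2 × 2106.4/22) = 13.84 m/s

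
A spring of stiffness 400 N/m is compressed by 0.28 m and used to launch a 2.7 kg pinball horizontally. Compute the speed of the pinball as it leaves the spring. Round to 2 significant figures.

Spring PE converts entirely to kinetic energy: ½kx² = ½mv²
v = x√(k/m) = 0.28 × √(400/2.7) = 3.408 m/s

v = 3.4 m/s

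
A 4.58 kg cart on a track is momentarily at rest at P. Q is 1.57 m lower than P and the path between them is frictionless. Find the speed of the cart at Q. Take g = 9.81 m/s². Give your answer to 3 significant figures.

v = 5.55 m/s

Equating total energy at the two states: mgh = ½mv²
v = √(2gh) = √(2 × 9.81 × 1.57) = √30.803 = 5.550 m/s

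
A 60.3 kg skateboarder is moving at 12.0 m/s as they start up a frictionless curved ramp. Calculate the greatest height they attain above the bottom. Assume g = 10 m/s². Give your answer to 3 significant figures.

Setting KE at the bottom equal to PE gained: ½mv² = mgh
h = v²/(2g) = 12.0²/(2 × 10) = 7.200 m

h = 7.20 m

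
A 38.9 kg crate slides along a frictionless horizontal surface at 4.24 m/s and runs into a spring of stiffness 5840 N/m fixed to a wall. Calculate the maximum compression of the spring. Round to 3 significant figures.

All KE is stored as spring PE at maximum compression: ½mv² = ½kx²
x = v√(m/k) = 4.24 × √(38.9/5840) = 0.3460 m

x = 0.346 m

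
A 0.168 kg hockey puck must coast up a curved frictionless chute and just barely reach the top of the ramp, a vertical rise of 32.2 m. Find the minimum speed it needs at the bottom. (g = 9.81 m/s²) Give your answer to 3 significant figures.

v = 25.1 m/s

At the top it is momentarily at rest, so all KE converts to PE: ½mv² = mgh
v = √(2gh) = √(2 × 9.81 × 32.2) = 25.13 m/s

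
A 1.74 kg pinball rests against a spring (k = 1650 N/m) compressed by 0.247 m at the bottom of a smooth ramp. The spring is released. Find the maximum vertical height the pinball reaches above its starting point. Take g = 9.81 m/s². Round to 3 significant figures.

h = 2.95 m

All spring PE becomes gravitational PE at the highest point: ½kx² = mgh
h = kx²/(2mg) = (1650)(0.247)²/(2 × 1.74 × 9.81) = 2.949 m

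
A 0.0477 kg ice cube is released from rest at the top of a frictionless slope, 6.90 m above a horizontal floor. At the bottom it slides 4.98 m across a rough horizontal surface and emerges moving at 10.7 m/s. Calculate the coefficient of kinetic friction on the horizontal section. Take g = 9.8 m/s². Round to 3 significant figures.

μ_k = 0.213

Energy bookkeeping (friction removes W_f = μ_k N d):
mgh = ½mv² + μ_k m g d
mgh = 3.2255 J; ½mv² = 2.7306 J
W_f = 3.2255 − 2.7306 = 0.4949 J
μ_k = W_f/(mg·d) = 0.4949/(0.4675 × 4.98) = 0.2126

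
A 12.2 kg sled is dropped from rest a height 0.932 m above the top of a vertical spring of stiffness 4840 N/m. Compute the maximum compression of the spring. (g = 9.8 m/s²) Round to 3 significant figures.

x = 0.241 m

Let x be the compression. The total drop is H + x, and the sled is instantaneously at rest at max compression, so energy conservation gives:
mg(H + x) = ½kx²
½(4840)x² − (12.2)(9.8)x − (12.2)(9.8)(0.932) = 0
2420x² − 119.6x − 111.4 = 0
x = [119.6 + √(14295 + 1.0786e+06)]/(2 × 2420) = 0.2407 m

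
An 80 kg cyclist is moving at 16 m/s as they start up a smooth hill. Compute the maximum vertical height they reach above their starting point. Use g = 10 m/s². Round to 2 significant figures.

h = 13 m

Setting KE at the bottom equal to PE gained: ½mv² = mgh
h = v²/(2g) = 16²/(2 × 10) = 12.80 m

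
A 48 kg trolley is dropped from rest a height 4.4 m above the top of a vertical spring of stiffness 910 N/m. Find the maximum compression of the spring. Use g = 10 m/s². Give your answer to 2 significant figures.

Measuring PE from the top of the relaxed spring, at max compression the trolley has dropped H + x with zero KE, so:
mg(H + x) = ½kx²
½(910)x² − (48)(10)x − (48)(10)(4.4) = 0
455.0x² − 480.0x − 2112 = 0
x = [480.0 + √(230400 + 3.8438e+06)]/(2 × 455.0) = 2.746 m

x = 2.7 m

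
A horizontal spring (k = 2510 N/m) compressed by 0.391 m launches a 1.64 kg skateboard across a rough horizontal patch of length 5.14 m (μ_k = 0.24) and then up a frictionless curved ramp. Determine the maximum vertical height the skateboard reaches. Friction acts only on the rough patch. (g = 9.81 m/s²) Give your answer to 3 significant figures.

h = 10.7 m

Spring energy: E₀ = ½kx² = ½(2510)(0.391)² = 191.87 J
Friction: W_f = μ_k mg d = (0.24)(1.64)(9.81)(5.14) = 19.85 J
Energy at base of ramp: E = 191.87 − 19.85 = 172.02 J
At max height all remaining energy is PE: mgh = E ⇒ h = E/(mg) = 172.02/(1.64 × 9.81) = 10.69 m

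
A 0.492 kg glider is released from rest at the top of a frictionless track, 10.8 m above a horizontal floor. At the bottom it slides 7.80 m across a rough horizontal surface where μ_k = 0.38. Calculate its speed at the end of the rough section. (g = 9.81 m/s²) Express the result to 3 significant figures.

Applying the work–energy principle:
mgh = ½mv² + μ_k m g d
W_f = μ_k mg d = (0.38)(0.492)(9.81)(7.80) = 14.31 J
½mv² = mgh − W_f = 52.126 − 14.31 = 37.821 J
v = √(2 × 37.821/0.492) = 12.40 m/s

v = 12.4 m/s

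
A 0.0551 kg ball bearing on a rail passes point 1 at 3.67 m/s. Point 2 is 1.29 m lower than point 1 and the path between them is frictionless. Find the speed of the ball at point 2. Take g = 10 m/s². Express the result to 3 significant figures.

Equating total energy at the two states: ½mv₀² + mgh = ½mv²
The mass cancels from both sides.
v² = v₀² + 2gh = (3.67)² + 2(10)(1.29) = 39.269
v = √39.269 = 6.266 m/s

v = 6.27 m/s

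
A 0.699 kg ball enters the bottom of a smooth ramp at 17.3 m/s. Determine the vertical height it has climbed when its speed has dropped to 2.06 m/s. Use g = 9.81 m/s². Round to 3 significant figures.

h = 15.0 m

Conservation of energy: ½mv₁² = ½mv₂² + mgh
h = (v₁² − v₂²)/(2g) = (17.3² − 2.06²)/(2 × 9.81) = 15.04 m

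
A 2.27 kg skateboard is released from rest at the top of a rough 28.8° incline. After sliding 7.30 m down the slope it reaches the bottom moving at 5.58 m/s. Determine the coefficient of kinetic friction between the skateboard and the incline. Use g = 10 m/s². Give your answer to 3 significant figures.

The energy dissipated by friction is the PE lost minus the KE gained:
mgL sinθ = 79.831 J; ½mv² = 35.340 J
W_f = 79.831 − 35.340 = 44.49 J
μ_k = W_f/(mg cosθ · L) = 44.49/(19.89 × 7.30) = 0.3064

μ_k = 0.306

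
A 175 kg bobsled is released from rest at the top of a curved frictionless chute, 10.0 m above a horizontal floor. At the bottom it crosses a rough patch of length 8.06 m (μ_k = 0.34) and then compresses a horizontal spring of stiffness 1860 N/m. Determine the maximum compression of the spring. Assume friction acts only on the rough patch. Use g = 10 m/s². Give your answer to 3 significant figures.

Initial energy: E₁ = mgh = (175)(10)(10.0) = 17500 J
Friction removes W_f = μ_k mg d = (0.34)(175)(10)(8.06) = 4796 J
Energy reaching the spring: E = 17500 − 4796 = 12704 J
At max compression ½kx² = E ⇒ x = √(2E/k) = √(2 × 12704/1860) = 3.696 m

x = 3.70 m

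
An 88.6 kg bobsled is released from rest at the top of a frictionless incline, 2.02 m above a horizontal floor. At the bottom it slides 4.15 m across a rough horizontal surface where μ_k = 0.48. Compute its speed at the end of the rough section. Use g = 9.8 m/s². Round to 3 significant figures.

v = 0.741 m/s

Energy bookkeeping (friction removes W_f = μ_k N d):
mgh = ½mv² + μ_k m g d
W_f = μ_k mg d = (0.48)(88.6)(9.8)(4.15) = 1730 J
½mv² = mgh − W_f = 1753.9 − 1730 = 24.312 J
v = √(2 × 24.312/88.6) = 0.7408 m/s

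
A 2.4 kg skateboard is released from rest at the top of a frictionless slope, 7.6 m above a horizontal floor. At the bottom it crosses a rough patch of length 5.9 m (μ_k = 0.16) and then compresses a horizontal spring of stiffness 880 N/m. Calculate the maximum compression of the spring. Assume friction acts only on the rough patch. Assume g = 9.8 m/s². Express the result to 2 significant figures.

x = 0.60 m

Initial energy: E₁ = mgh = (2.4)(9.8)(7.6) = 178.75 J
Friction removes W_f = μ_k mg d = (0.16)(2.4)(9.8)(5.9) = 22.20 J
Energy reaching the spring: E = 178.75 − 22.20 = 156.55 J
At max compression ½kx² = E ⇒ x = √(2E/k) = √(2 × 156.55/880) = 0.5965 m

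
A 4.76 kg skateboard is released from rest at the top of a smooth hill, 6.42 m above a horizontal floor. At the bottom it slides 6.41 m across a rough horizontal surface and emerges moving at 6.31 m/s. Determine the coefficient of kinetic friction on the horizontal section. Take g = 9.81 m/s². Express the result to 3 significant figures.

μ_k = 0.685

Applying the work–energy principle:
mgh = ½mv² + μ_k m g d
mgh = 299.79 J; ½mv² = 94.762 J
W_f = 299.79 − 94.762 = 205.0 J
μ_k = W_f/(mg·d) = 205.0/(46.70 × 6.41) = 0.6850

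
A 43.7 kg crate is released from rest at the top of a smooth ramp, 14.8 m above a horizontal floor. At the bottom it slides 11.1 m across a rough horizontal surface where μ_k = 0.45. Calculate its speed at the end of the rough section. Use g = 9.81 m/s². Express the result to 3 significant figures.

Energy at the top = energy at the end + work done against friction:
mgh = ½mv² + μ_k m g d
W_f = μ_k mg d = (0.45)(43.7)(9.81)(11.1) = 2141 J
½mv² = mgh − W_f = 6344.7 − 2141 = 4203.4 J
v = √(2 × 4203.4/43.7) = 13.87 m/s

v = 13.9 m/s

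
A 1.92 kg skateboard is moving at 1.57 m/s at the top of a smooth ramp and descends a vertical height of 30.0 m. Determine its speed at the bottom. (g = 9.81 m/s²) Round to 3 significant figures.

v = 24.3 m/s

By conservation of mechanical energy, ½mv₀² + mgh = ½mv²
v² = v₀² + 2gh = (1.57)² + 2(9.81)(30.0) = 591.06
v = √591.06 = 24.31 m/s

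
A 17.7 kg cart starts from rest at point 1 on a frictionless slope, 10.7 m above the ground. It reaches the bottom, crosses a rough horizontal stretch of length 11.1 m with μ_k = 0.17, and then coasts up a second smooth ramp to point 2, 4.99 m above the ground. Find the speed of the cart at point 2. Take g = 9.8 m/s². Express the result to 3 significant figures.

v = 8.66 m/s

Energy at 1: mgh₁ = (17.7)(9.8)(10.7) = 1856.0 J
Friction loss: W_f = μ_k mg d = 327.3 J
At 2: ½mv² + mgh₂ = mgh₁ − W_f
½mv² = 1856.0 − 327.3 − 865.57 = 663.14 J
v = √(2 × 663.14/17.7) = 8.656 m/s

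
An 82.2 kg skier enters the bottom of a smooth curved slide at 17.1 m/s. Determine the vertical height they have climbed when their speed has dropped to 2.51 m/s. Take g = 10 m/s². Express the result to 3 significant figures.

h = 14.3 m

Conservation of energy: ½mv₁² = ½mv₂² + mgh
h = (v₁² − v₂²)/(2g) = (17.1² − 2.51²)/(2 × 10) = 14.31 m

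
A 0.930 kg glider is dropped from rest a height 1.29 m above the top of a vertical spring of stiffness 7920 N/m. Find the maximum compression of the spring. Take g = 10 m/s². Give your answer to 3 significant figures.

x = 0.0562 m

Take the reference level at the top of the uncompressed spring. At max compression the glider has fallen H + x and is momentarily at rest:
mg(H + x) = ½kx²
½(7920)x² − (0.930)(10)x − (0.930)(10)(1.29) = 0
3960x² − 9.300x − 12.00 = 0
x = [9.300 + √(86.49 + 190032)]/(2 × 3960) = 0.05623 m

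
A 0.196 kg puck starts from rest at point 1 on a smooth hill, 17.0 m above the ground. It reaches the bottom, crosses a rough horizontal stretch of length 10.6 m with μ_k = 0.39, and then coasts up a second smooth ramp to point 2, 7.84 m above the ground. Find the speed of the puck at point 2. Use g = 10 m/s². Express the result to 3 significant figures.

Energy at 1: mgh₁ = (0.196)(10)(17.0) = 33.320 J
Friction loss: W_f = μ_k mg d = 8.103 J
At 2: ½mv² + mgh₂ = mgh₁ − W_f
½mv² = 33.320 − 8.103 − 15.366 = 9.8510 J
v = √(2 × 9.8510/0.196) = 10.03 m/s

v = 10.0 m/s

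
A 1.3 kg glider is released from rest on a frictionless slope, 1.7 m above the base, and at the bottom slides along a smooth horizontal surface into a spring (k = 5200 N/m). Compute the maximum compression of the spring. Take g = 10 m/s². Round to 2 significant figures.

At max compression the glider is momentarily at rest: mgh = ½kx²
x = √(2mgh/k) = √(2 × 1.3 × 10 × 1.7 / 5200) = 0.09220 m

x = 0.092 m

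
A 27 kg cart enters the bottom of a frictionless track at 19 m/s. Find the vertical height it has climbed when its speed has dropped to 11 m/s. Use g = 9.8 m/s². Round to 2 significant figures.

Conservation of energy: ½mv₁² = ½mv₂² + mgh
h = (v₁² − v₂²)/(2g) = (19² − 11²)/(2 × 9.8) = 12.24 m

h = 12 m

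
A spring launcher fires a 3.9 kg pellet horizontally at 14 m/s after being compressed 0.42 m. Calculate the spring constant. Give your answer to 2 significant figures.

k = 4300 N/m

½kx² = ½mv²
k = mv²/x² = (3.9)(14)²/(0.42)² = 4333 N/m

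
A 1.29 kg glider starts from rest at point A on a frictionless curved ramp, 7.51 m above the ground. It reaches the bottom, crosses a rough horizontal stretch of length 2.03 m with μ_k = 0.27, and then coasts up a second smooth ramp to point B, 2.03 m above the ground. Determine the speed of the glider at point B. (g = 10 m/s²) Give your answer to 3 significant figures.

v = 9.93 m/s

Energy at A: mgh₁ = (1.29)(10)(7.51) = 96.879 J
Friction loss: W_f = μ_k mg d = 7.070 J
At B: ½mv² + mgh₂ = mgh₁ − W_f
½mv² = 96.879 − 7.070 − 26.187 = 63.622 J
v = √(2 × 63.622/1.29) = 9.932 m/s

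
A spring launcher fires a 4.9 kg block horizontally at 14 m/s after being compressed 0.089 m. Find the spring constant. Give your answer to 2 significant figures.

½kx² = ½mv²
k = mv²/x² = (4.9)(14)²/(0.089)² = 121247 N/m

k = 120000 N/m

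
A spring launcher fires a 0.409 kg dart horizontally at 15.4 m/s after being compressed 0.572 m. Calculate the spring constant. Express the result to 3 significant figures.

Energy stored in the spring equals the launch KE: ½kx² = ½mv²
k = mv²/x² = (0.409)(15.4)²/(0.572)² = 296.5 N/m

k = 296 N/m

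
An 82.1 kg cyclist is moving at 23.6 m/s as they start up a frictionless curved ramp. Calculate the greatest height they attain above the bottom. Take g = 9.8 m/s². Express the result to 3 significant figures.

Setting KE at the bottom equal to PE gained: ½mv² = mgh
h = v²/(2g) = 23.6²/(2 × 9.8) = 28.42 m

h = 28.4 m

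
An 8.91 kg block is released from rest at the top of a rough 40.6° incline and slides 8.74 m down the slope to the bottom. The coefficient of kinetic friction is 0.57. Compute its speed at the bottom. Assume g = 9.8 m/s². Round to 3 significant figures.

Taking the bottom as reference, mgh = ½mv² + μ_k N L with h = L sinθ, N = mg cosθ:
mgh = mgL sinθ = (8.91)(9.8)(8.74)sin40.6° = 496.64 J
W_f = μ_k mg cosθ · L = (0.57)(8.91)(9.8)cos40.6°·8.74 = 330.3 J
½mv² = 496.64 − 330.3 = 166.36 J
v = √(2 × 166.36/8.91) = 6.111 m/s

v = 6.11 m/s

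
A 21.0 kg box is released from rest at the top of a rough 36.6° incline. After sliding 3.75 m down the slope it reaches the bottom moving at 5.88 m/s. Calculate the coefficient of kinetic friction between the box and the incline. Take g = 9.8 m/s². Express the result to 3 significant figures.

μ_k = 0.157

mgh = ½mv² + μ_k (mg cosθ) L, with h = L sinθ
mgL sinθ = 460.14 J; ½mv² = 363.03 J
W_f = 460.14 − 363.03 = 97.11 J
μ_k = W_f/(mg cosθ · L) = 97.11/(165.2 × 3.75) = 0.1567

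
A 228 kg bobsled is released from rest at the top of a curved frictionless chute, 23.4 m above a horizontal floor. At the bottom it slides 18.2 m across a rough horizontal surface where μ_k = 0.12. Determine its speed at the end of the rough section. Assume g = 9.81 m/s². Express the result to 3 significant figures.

Energy at the top = energy at the end + work done against friction:
mgh = ½mv² + μ_k m g d
W_f = μ_k mg d = (0.12)(228)(9.81)(18.2) = 4885 J
½mv² = mgh − W_f = 52338 − 4885 = 47453 J
v = √(2 × 47453/228) = 20.40 m/s

v = 20.4 m/s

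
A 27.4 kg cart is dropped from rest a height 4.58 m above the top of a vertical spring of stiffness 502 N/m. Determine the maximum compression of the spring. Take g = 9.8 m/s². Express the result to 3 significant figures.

x = 2.81 m

Measuring PE from the top of the relaxed spring, at max compression the cart has dropped H + x with zero KE, so:
mg(H + x) = ½kx²
½(502)x² − (27.4)(9.8)x − (27.4)(9.8)(4.58) = 0
251.0x² − 268.5x − 1230 = 0
x = [268.5 + √(72103 + 1.2347e+06)]/(2 × 251.0) = 2.812 m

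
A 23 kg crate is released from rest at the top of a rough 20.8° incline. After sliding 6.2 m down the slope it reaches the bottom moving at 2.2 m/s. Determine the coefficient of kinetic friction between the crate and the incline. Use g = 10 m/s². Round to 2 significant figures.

The energy dissipated by friction is the PE lost minus the KE gained:
mgL sinθ = 506.38 J; ½mv² = 55.660 J
W_f = 506.38 − 55.660 = 450.7 J
μ_k = W_f/(mg cosθ · L) = 450.7/(215.0 × 6.2) = 0.3381

μ_k = 0.34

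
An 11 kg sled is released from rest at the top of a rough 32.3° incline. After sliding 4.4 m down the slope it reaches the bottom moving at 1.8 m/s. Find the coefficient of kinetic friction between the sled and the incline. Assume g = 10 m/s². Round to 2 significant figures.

μ_k = 0.59

The energy dissipated by friction is the PE lost minus the KE gained:
mgL sinθ = 258.63 J; ½mv² = 17.820 J
W_f = 258.63 − 17.820 = 240.8 J
μ_k = W_f/(mg cosθ · L) = 240.8/(92.98 × 4.4) = 0.5886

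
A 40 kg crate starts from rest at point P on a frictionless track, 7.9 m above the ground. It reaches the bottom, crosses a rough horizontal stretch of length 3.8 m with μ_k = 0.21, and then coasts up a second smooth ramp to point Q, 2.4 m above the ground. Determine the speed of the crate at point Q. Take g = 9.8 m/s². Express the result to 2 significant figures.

Energy at P: mgh₁ = (40)(9.8)(7.9) = 3096.8 J
Friction loss: W_f = μ_k mg d = 312.8 J
At Q: ½mv² + mgh₂ = mgh₁ − W_f
½mv² = 3096.8 − 312.8 − 940.80 = 1843.2 J
v = √(2 × 1843.2/40) = 9.600 m/s

v = 9.6 m/s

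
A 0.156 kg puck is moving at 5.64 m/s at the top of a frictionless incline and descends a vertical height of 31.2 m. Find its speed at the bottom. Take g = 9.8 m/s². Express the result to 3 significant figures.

Energy conservation between the two points: ½mv₀² + mgh = ½mv²
v² = v₀² + 2gh = (5.64)² + 2(9.8)(31.2) = 643.33
v = √643.33 = 25.36 m/s

v = 25.4 m/s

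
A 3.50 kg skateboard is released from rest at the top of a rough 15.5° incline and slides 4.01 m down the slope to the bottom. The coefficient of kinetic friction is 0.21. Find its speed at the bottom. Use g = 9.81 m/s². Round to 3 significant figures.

v = 2.26 m/s

Energy: mgh = ½mv² + W_f, with h = L sinθ and W_f = μ_k (mg cosθ) L
mgh = mgL sinθ = (3.50)(9.81)(4.01)sin15.5° = 36.794 J
W_f = μ_k mg cosθ · L = (0.21)(3.50)(9.81)cos15.5°·4.01 = 27.86 J
½mv² = 36.794 − 27.86 = 8.9323 J
v = √(2 × 8.9323/3.50) = 2.259 m/s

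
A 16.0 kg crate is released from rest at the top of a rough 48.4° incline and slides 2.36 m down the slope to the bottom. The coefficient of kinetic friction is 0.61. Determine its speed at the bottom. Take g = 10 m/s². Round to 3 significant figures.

Work–energy: mg(L sinθ) − μ_k(mg cosθ)L = ½mv²
mgh = mgL sinθ = (16.0)(10)(2.36)sin48.4° = 282.37 J
W_f = μ_k mg cosθ · L = (0.61)(16.0)(10)cos48.4°·2.36 = 152.9 J
½mv² = 282.37 − 152.9 = 129.44 J
v = √(2 × 129.44/16.0) = 4.022 m/s

v = 4.02 m/s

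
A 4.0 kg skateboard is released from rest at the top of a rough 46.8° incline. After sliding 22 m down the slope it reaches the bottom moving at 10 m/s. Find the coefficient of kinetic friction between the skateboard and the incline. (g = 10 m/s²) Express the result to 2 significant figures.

μ_k = 0.73

The energy dissipated by friction is the PE lost minus the KE gained:
mgL sinθ = 641.49 J; ½mv² = 200.00 J
W_f = 641.49 − 200.00 = 441.5 J
μ_k = W_f/(mg cosθ · L) = 441.5/(27.38 × 22) = 0.7329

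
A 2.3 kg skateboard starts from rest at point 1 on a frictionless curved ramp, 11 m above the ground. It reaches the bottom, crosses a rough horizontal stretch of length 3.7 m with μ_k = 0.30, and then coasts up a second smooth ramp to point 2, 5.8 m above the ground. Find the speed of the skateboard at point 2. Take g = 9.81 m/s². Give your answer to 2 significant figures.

Energy at 1: mgh₁ = (2.3)(9.81)(11) = 248.19 J
Friction loss: W_f = μ_k mg d = 25.04 J
At 2: ½mv² + mgh₂ = mgh₁ − W_f
½mv² = 248.19 − 25.04 − 130.87 = 92.283 J
v = √(2 × 92.283/2.3) = 8.958 m/s

v = 9.0 m/s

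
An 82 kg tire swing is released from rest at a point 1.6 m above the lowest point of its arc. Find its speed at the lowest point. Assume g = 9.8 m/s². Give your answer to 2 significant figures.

v = 5.6 m/s

Equating total energy at the two states: mgh = ½mv²
v = √(2gh) = √(2 × 9.8 × 1.6) = √31.360 = 5.600 m/s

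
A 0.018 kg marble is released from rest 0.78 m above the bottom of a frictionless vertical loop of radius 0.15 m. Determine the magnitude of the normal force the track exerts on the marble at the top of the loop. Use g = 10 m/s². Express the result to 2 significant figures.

N = 0.97 N

Energy from release to top (height 2r): mgh = ½mv_top² + mg(2r)
v_top² = 2g(h − 2r) = 2(10)(0.78 − 0.3000) = 9.6000 m²/s²
At the top, both N and weight point toward the centre: N + mg = mv_top²/r
N = m(v_top²/r − g) = 0.018(9.6000/0.15 − 10) = 0.9720 N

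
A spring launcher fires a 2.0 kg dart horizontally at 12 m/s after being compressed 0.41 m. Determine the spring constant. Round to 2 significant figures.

½kx² = ½mv²
k = mv²/x² = (2.0)(12)²/(0.41)² = 1713 N/m

k = 1700 N/m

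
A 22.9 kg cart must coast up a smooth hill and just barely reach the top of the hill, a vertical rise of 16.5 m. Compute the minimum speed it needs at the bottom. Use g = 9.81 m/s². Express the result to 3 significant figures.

v = 18.0 m/s

At the top it is momentarily at rest, so all KE converts to PE: ½mv² = mgh
v = √(2gh) = √(2 × 9.81 × 16.5) = 17.99 m/s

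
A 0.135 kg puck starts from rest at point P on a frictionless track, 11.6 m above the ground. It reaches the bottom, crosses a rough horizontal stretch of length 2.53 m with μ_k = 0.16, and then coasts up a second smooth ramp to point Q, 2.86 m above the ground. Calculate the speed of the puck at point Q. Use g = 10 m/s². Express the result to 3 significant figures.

v = 12.9 m/s

Energy at P: mgh₁ = (0.135)(10)(11.6) = 15.660 J
Friction loss: W_f = μ_k mg d = 0.5465 J
At Q: ½mv² + mgh₂ = mgh₁ − W_f
½mv² = 15.660 − 0.5465 − 3.8610 = 11.253 J
v = √(2 × 11.253/0.135) = 12.91 m/s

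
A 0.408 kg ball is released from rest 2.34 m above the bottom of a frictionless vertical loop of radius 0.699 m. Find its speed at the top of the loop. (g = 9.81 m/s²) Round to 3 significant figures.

v = 4.30 m/s

Energy conservation: mgh = ½mv_top² + mg(2r)
v_top² = 2g(h − 2r) = 2(9.81)(2.34 − 1.398) = 18.48
v_top = 4.299 m/s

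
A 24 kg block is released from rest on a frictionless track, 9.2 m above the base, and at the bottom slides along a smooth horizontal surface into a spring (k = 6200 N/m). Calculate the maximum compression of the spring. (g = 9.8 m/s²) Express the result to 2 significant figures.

Gravitational PE at the top equals spring PE at max compression: mgh = ½kx²
x = √(2mgh/k) = √(2 × 24 × 9.8 × 9.2 / 6200) = 0.8355 m

x = 0.84 m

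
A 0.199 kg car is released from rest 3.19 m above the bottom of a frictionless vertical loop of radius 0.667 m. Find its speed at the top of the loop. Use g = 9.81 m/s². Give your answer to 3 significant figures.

Energy conservation: mgh = ½mv_top² + mg(2r)
v_top² = 2g(h − 2r) = 2(9.81)(3.19 − 1.334) = 36.41
v_top = 6.034 m/s

v = 6.03 m/s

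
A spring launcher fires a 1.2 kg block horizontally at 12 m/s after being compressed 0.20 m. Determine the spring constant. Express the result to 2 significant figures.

k = 4300 N/m

Energy stored in the spring equals the launch KE: ½kx² = ½mv²
k = mv²/x² = (1.2)(12)²/(0.20)² = 4320 N/m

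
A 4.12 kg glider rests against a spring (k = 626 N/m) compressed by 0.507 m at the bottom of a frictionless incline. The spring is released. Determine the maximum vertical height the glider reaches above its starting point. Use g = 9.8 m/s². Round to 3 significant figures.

Energy conservation from release to the highest point: ½kx² = mgh
h = kx²/(2mg) = (626)(0.507)²/(2 × 4.12 × 9.8) = 1.993 m

h = 1.99 m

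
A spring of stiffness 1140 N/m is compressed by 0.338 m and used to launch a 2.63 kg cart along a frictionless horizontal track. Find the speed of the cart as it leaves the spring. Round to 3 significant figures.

v = 7.04 m/s

Spring PE converts entirely to kinetic energy: ½kx² = ½mv²
v = x√(k/m) = 0.338 × √(1140/2.63) = 7.037 m/s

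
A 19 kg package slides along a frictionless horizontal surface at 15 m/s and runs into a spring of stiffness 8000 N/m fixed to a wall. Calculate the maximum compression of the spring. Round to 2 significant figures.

At max compression the package is momentarily at rest: ½mv² = ½kx²
x = v√(m/k) = 15 × √(19/8000) = 0.7310 m

x = 0.73 m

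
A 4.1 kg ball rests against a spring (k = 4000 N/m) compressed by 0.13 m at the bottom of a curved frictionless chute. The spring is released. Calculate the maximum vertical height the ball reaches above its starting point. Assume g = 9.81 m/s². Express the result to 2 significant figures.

h = 0.84 m

All spring PE becomes gravitational PE at the highest point: ½kx² = mgh
h = kx²/(2mg) = (4000)(0.13)²/(2 × 4.1 × 9.81) = 0.8404 m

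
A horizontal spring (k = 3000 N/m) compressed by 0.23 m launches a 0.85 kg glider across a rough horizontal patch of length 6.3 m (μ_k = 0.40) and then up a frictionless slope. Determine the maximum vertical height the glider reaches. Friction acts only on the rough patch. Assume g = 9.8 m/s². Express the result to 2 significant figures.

h = 7.0 m

Spring energy: E₀ = ½kx² = ½(3000)(0.23)² = 79.350 J
Friction: W_f = μ_k mg d = (0.40)(0.85)(9.8)(6.3) = 20.99 J
Energy at base of ramp: E = 79.350 − 20.99 = 58.358 J
At max height all remaining energy is PE: mgh = E ⇒ h = E/(mg) = 58.358/(0.85 × 9.8) = 7.006 m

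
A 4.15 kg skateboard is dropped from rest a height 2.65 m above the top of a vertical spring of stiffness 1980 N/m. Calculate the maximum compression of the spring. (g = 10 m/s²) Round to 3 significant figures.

Measuring PE from the top of the relaxed spring, at max compression the skateboard has dropped H + x with zero KE, so:
mg(H + x) = ½kx²
½(1980)x² − (4.15)(10)x − (4.15)(10)(2.65) = 0
990.0x² − 41.50x − 110.0 = 0
x = [41.50 + √(1722 + 435501)]/(2 × 990.0) = 0.3549 m

x = 0.355 m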